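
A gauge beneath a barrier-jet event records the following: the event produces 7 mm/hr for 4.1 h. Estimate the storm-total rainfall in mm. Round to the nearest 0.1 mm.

Total = Σ Rᵢ Δtᵢ = 7 × 4.1
      = 28.7 = 28.7 mm.

total ≈ 28.7 mm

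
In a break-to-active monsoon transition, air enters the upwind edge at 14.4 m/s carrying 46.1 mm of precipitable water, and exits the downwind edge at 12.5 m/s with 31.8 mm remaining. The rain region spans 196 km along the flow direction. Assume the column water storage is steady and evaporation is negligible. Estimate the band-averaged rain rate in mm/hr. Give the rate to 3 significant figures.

Column moisture flux per unit crosswind length is F = V × PW.
Inflow: F_in = 14.4 × 46.1 = 663.84 mm·m/s
Outflow: F_out = 12.5 × 31.8 = 397.5 mm·m/s
Steady-state rate R = (F_in − F_out)/L = (663.84 − 397.5) / 196000 m = 1.359e-03 mm/s.
R = 1.359e-03 × 3600 = 4.89 mm/hr.

R ≈ 4.89 mm/hr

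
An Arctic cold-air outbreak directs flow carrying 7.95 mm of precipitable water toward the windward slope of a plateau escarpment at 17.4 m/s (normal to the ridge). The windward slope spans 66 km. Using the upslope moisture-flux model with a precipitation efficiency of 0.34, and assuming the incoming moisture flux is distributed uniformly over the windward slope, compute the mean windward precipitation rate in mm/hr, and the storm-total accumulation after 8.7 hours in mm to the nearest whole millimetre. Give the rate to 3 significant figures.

Incoming column moisture flux per unit ridge length: F = V × PW = 17.4 × 7.95 = 138.33 mm·m/s.
Spread over the 66 km slope with efficiency ε = 0.34: R = ε·F/W = 0.34 × 138.33 / 66000 m = 7.126e-04 mm/s.
R = 7.126e-04 × 3600 = 2.57 mm/hr.
Over 8.7 h: total = 2.57 × 8.7 = 22.359 ≈ 22 mm.

R ≈ 2.57 mm/hr; total ≈ 22 mm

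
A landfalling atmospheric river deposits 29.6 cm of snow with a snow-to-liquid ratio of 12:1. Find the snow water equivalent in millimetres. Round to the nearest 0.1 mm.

SWE = snow depth / ratio = 29.6 cm / 12 = 2.467 cm = 24.7 mm.

SWE ≈ 24.7 mm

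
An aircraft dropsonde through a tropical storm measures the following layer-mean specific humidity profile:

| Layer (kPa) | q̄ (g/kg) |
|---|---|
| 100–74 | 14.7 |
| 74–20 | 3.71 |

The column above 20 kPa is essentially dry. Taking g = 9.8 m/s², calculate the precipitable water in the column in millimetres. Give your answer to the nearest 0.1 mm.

Precipitable water is the column-integrated vapour mass per unit area: PW = (1/g) Σ q̄ Δp, with q in kg/kg and Δp in Pa (1 kg/m² of water = 1 mm).
Layer 100–74 kPa: Δp = 260 hPa = 26000 Pa, q̄ = 0.0147 kg/kg → 0.0147 × 26000 / 9.8 = 39.00 mm
Layer 74–20 kPa: Δp = 540 hPa = 54000 Pa, q̄ = 0.00371 kg/kg → 0.00371 × 54000 / 9.8 = 20.44 mm
PW = 39.00 + 20.44 = 59.44 ≈ 59.4 mm.

PW ≈ 59.4 mm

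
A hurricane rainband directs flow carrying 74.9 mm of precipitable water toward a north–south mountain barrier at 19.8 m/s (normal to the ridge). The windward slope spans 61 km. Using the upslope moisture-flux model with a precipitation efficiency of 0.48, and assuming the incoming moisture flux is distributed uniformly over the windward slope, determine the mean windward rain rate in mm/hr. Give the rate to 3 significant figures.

Incoming column moisture flux per unit ridge length: F = V × PW = 19.8 × 74.9 = 1483.02 mm·m/s.
Spread over the 61 km slope with efficiency ε = 0.48: R = ε·F/W = 0.48 × 1483.02 / 61000 m = 1.167e-02 mm/s.
R = 1.167e-02 × 3600 = 42.0 mm/hr.

R ≈ 42.0 mm/hr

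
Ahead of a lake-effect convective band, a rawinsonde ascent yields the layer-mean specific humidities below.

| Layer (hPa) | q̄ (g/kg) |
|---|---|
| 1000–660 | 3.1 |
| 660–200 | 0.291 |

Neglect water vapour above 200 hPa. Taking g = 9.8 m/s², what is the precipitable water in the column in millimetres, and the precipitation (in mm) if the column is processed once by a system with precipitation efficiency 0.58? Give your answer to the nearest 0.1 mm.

PW ≈ 12.1 mm; precipitation ≈ 7.0 mm

Precipitable water is the column-integrated vapour mass per unit area: PW = (1/g) Σ q̄ Δp, with q in kg/kg and Δp in Pa (1 kg/m² of water = 1 mm).
Layer 1000–660 hPa: Δp = 340 hPa = 34000 Pa, q̄ = 0.0031 kg/kg → 0.0031 × 34000 / 9.8 = 10.76 mm
Layer 660–200 hPa: Δp = 460 hPa = 46000 Pa, q̄ = 0.000291 kg/kg → 0.000291 × 46000 / 9.8 = 1.37 mm
PW = 10.76 + 1.37 = 12.13 ≈ 12.1 mm.
Precipitation = ε × PW = 0.58 × 12.1 = 7.0 mm.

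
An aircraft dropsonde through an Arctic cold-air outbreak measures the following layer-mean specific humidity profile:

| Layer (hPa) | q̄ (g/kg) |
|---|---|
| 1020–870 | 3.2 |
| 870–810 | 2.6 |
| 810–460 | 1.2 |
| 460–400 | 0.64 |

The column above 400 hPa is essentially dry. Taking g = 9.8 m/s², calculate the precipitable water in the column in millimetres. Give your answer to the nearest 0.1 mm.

Precipitable water is the column-integrated vapour mass per unit area: PW = (1/g) Σ q̄ Δp, with q in kg/kg and Δp in Pa (1 kg/m² of water = 1 mm).
Layer 1020–870 hPa: Δp = 150 hPa = 15000 Pa, q̄ = 0.0032 kg/kg → 0.0032 × 15000 / 9.8 = 4.90 mm
Layer 870–810 hPa: Δp = 60 hPa = 6000 Pa, q̄ = 0.0026 kg/kg → 0.0026 × 6000 / 9.8 = 1.59 mm
Layer 810–460 hPa: Δp = 350 hPa = 35000 Pa, q̄ = 0.0012 kg/kg → 0.0012 × 35000 / 9.8 = 4.29 mm
Layer 460–400 hPa: Δp = 60 hPa = 6000 Pa, q̄ = 0.00064 kg/kg → 0.00064 × 6000 / 9.8 = 0.39 mm
PW = 4.90 + 1.59 + 4.29 + 0.39 = 11.17 ≈ 11.2 mm.

PW ≈ 11.2 mm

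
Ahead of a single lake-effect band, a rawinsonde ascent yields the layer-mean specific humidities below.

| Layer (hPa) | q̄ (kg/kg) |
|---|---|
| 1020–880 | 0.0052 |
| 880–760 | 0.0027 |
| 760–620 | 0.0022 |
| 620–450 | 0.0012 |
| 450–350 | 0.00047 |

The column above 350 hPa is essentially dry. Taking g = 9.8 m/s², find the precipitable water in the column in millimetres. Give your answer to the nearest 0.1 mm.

Precipitable water is the column-integrated vapour mass per unit area: PW = (1/g) Σ q̄ Δp, with q in kg/kg and Δp in Pa (1 kg/m² of water = 1 mm).
Layer 1020–880 hPa: Δp = 140 hPa = 14000 Pa, q̄ = 0.0052 kg/kg → 0.0052 × 14000 / 9.8 = 7.43 mm
Layer 880–760 hPa: Δp = 120 hPa = 12000 Pa, q̄ = 0.0027 kg/kg → 0.0027 × 12000 / 9.8 = 3.31 mm
Layer 760–620 hPa: Δp = 140 hPa = 14000 Pa, q̄ = 0.0022 kg/kg → 0.0022 × 14000 / 9.8 = 3.14 mm
Layer 620–450 hPa: Δp = 170 hPa = 17000 Pa, q̄ = 0.0012 kg/kg → 0.0012 × 17000 / 9.8 = 2.08 mm
Layer 450–350 hPa: Δp = 100 hPa = 10000 Pa, q̄ = 0.00047 kg/kg → 0.00047 × 10000 / 9.8 = 0.48 mm
PW = 7.43 + 3.31 + 3.14 + 2.08 + 0.48 = 16.44 ≈ 16.4 mm.

PW ≈ 16.4 mm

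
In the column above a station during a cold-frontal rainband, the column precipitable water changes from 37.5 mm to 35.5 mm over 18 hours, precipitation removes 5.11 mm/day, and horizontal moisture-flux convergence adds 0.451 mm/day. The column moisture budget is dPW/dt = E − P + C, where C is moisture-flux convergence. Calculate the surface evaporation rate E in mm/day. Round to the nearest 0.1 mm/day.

dPW/dt = (35.5 − 37.5) mm / (18/24 day) = -2.667 mm/day.
E = dPW/dt + P − C = (-2.667) + 5.11 − (0.451) = 2.0 mm/day.

E ≈ 2.0 mm/day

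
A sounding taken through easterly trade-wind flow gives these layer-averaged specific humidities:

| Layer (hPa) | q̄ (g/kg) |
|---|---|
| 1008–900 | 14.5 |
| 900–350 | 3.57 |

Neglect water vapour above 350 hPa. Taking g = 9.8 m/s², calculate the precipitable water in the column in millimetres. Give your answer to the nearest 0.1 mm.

Precipitable water is the column-integrated vapour mass per unit area: PW = (1/g) Σ q̄ Δp, with q in kg/kg and Δp in Pa (1 kg/m² of water = 1 mm).
Layer 1008–900 hPa: Δp = 108 hPa = 10800 Pa, q̄ = 0.0145 kg/kg → 0.0145 × 10800 / 9.8 = 15.98 mm
Layer 900–350 hPa: Δp = 550 hPa = 55000 Pa, q̄ = 0.00357 kg/kg → 0.00357 × 55000 / 9.8 = 20.04 mm
PW = 15.98 + 20.04 = 36.02 ≈ 36.0 mm.

PW ≈ 36.0 mm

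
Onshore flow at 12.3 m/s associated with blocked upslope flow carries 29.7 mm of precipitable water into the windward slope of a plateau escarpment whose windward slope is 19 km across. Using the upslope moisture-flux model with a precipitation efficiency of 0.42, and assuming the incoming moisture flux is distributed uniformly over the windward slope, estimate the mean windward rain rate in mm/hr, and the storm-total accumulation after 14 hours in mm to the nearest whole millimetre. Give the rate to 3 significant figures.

R ≈ 29.1 mm/hr; total ≈ 407 mm

Incoming column moisture flux per unit ridge length: F = V × PW = 12.3 × 29.7 = 365.31 mm·m/s.
Spread over the 19 km slope with efficiency ε = 0.42: R = ε·F/W = 0.42 × 365.31 / 19000 m = 8.075e-03 mm/s.
R = 8.075e-03 × 3600 = 29.1 mm/hr.
Over 14 h: total = 29.1 × 14 = 407.4 ≈ 407 mm.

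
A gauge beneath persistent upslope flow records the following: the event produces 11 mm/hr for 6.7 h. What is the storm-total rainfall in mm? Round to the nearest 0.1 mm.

total ≈ 73.7 mm

Total = Σ Rᵢ Δtᵢ = 11 × 6.7
      = 73.7 = 73.7 mm.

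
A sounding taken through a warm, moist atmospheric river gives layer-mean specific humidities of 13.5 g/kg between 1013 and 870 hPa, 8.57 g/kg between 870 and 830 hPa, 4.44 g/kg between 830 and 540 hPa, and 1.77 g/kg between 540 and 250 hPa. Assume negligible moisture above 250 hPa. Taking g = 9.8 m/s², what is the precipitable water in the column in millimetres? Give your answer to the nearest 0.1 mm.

Precipitable water is the column-integrated vapour mass per unit area: PW = (1/g) Σ q̄ Δp, with q in kg/kg and Δp in Pa (1 kg/m² of water = 1 mm).
Layer 1013–870 hPa: Δp = 143 hPa = 14300 Pa, q̄ = 0.0135 kg/kg → 0.0135 × 14300 / 9.8 = 19.70 mm
Layer 870–830 hPa: Δp = 40 hPa = 4000 Pa, q̄ = 0.00857 kg/kg → 0.00857 × 4000 / 9.8 = 3.50 mm
Layer 830–540 hPa: Δp = 290 hPa = 29000 Pa, q̄ = 0.00444 kg/kg → 0.00444 × 29000 / 9.8 = 13.14 mm
Layer 540–250 hPa: Δp = 290 hPa = 29000 Pa, q̄ = 0.00177 kg/kg → 0.00177 × 29000 / 9.8 = 5.24 mm
PW = 19.70 + 3.50 + 13.14 + 5.24 = 41.58 ≈ 41.6 mm.

PW ≈ 41.6 mm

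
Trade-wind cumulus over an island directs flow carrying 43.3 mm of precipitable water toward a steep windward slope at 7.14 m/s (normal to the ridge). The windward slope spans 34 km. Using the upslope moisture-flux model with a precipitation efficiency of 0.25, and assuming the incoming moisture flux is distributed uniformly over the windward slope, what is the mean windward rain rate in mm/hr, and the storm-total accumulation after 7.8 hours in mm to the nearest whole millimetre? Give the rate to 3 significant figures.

R ≈ 8.18 mm/hr; total ≈ 64 mm

Incoming column moisture flux per unit ridge length: F = V × PW = 7.14 × 43.3 = 309.162 mm·m/s.
Spread over the 34 km slope with efficiency ε = 0.25: R = ε·F/W = 0.25 × 309.162 / 34000 m = 2.273e-03 mm/s.
R = 2.273e-03 × 3600 = 8.18 mm/hr.
Over 7.8 h: total = 8.18 × 7.8 = 63.804 ≈ 64 mm.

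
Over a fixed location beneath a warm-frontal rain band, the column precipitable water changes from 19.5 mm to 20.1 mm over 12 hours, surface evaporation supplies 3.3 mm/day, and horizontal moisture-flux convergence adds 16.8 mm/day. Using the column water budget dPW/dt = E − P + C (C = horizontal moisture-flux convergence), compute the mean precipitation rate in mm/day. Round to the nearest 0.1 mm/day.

dPW/dt = (20.1 − 19.5) mm / (12/24 day) = +1.200 mm/day.
P = E + C − dPW/dt = 3.3 + (16.8) − (+1.200) = 18.9 mm/day.

P ≈ 18.9 mm/day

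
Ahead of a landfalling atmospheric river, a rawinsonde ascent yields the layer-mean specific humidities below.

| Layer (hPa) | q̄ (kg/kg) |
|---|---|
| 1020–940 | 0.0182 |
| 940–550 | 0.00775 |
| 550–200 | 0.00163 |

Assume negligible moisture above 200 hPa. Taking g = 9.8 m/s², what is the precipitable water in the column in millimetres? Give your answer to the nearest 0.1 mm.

PW ≈ 51.5 mm

Precipitable water is the column-integrated vapour mass per unit area: PW = (1/g) Σ q̄ Δp, with q in kg/kg and Δp in Pa (1 kg/m² of water = 1 mm).
Layer 1020–940 hPa: Δp = 80 hPa = 8000 Pa, q̄ = 0.0182 kg/kg → 0.0182 × 8000 / 9.8 = 14.86 mm
Layer 940–550 hPa: Δp = 390 hPa = 39000 Pa, q̄ = 0.00775 kg/kg → 0.00775 × 39000 / 9.8 = 30.84 mm
Layer 550–200 hPa: Δp = 350 hPa = 35000 Pa, q̄ = 0.00163 kg/kg → 0.00163 × 35000 / 9.8 = 5.82 mm
PW = 14.86 + 30.84 + 5.82 = 51.52 ≈ 51.5 mm.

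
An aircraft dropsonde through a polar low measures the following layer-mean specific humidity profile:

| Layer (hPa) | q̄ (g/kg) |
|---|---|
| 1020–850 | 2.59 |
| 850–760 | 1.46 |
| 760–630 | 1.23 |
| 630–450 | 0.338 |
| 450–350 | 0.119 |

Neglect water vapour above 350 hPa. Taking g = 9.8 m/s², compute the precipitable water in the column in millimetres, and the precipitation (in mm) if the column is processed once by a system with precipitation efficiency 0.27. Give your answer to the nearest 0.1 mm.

PW ≈ 8.2 mm; precipitation ≈ 2.2 mm

Precipitable water is the column-integrated vapour mass per unit area: PW = (1/g) Σ q̄ Δp, with q in kg/kg and Δp in Pa (1 kg/m² of water = 1 mm).
Layer 1020–850 hPa: Δp = 170 hPa = 17000 Pa, q̄ = 0.00259 kg/kg → 0.00259 × 17000 / 9.8 = 4.49 mm
Layer 850–760 hPa: Δp = 90 hPa = 9000 Pa, q̄ = 0.00146 kg/kg → 0.00146 × 9000 / 9.8 = 1.34 mm
Layer 760–630 hPa: Δp = 130 hPa = 13000 Pa, q̄ = 0.00123 kg/kg → 0.00123 × 13000 / 9.8 = 1.63 mm
Layer 630–450 hPa: Δp = 180 hPa = 18000 Pa, q̄ = 0.000338 kg/kg → 0.000338 × 18000 / 9.8 = 0.62 mm
Layer 450–350 hPa: Δp = 100 hPa = 10000 Pa, q̄ = 0.000119 kg/kg → 0.000119 × 10000 / 9.8 = 0.12 mm
PW = 4.49 + 1.34 + 1.63 + 0.62 + 0.12 = 8.20 ≈ 8.2 mm.
Precipitation = ε × PW = 0.27 × 8.2 = 2.2 mm.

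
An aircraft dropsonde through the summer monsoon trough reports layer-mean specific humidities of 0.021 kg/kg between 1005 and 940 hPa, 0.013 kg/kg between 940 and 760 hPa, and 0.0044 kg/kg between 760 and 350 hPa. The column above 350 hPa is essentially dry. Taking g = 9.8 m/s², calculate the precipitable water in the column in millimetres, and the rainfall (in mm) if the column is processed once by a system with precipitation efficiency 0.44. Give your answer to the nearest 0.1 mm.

PW ≈ 56.2 mm; rainfall ≈ 24.7 mm

Precipitable water is the column-integrated vapour mass per unit area: PW = (1/g) Σ q̄ Δp, with q in kg/kg and Δp in Pa (1 kg/m² of water = 1 mm).
Layer 1005–940 hPa: Δp = 65 hPa = 6500 Pa, q̄ = 0.021 kg/kg → 0.021 × 6500 / 9.8 = 13.93 mm
Layer 940–760 hPa: Δp = 180 hPa = 18000 Pa, q̄ = 0.013 kg/kg → 0.013 × 18000 / 9.8 = 23.88 mm
Layer 760–350 hPa: Δp = 410 hPa = 41000 Pa, q̄ = 0.0044 kg/kg → 0.0044 × 41000 / 9.8 = 18.41 mm
PW = 13.93 + 23.88 + 18.41 = 56.22 ≈ 56.2 mm.
Rainfall = ε × PW = 0.44 × 56.2 = 24.7 mm.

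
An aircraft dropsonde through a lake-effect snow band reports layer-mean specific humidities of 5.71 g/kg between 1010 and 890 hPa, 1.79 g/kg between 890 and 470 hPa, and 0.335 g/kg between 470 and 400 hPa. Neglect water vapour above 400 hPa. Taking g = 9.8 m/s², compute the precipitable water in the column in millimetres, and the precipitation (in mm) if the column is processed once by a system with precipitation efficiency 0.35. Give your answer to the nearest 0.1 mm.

PW ≈ 14.9 mm; precipitation ≈ 5.2 mm

Precipitable water is the column-integrated vapour mass per unit area: PW = (1/g) Σ q̄ Δp, with q in kg/kg and Δp in Pa (1 kg/m² of water = 1 mm).
Layer 1010–890 hPa: Δp = 120 hPa = 12000 Pa, q̄ = 0.00571 kg/kg → 0.00571 × 12000 / 9.8 = 6.99 mm
Layer 890–470 hPa: Δp = 420 hPa = 42000 Pa, q̄ = 0.00179 kg/kg → 0.00179 × 42000 / 9.8 = 7.67 mm
Layer 470–400 hPa: Δp = 70 hPa = 7000 Pa, q̄ = 0.000335 kg/kg → 0.000335 × 7000 / 9.8 = 0.24 mm
PW = 6.99 + 7.67 + 0.24 = 14.90 ≈ 14.9 mm.
Precipitation = ε × PW = 0.35 × 14.9 = 5.2 mm.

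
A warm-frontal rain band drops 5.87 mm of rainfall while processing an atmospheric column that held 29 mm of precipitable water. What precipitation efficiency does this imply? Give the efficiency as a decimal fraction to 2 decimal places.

ε = rainfall / PW = 5.87 / 29 = 0.20.

ε ≈ 0.20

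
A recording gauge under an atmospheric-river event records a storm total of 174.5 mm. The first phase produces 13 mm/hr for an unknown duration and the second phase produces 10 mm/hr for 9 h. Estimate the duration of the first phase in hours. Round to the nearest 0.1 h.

Known phases: 10 × 9 = 90 mm.
Remaining depth = 174.5 − 90 = 84.5 mm.
Duration = 84.5 / 13 = 6.5 h.

duration ≈ 6.5 h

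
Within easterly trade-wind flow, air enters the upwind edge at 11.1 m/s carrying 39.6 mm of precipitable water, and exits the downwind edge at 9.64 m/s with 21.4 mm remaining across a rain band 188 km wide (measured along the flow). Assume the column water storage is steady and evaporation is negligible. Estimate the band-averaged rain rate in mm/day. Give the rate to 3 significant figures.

Column moisture flux per unit crosswind length is F = V × PW.
Inflow: F_in = 11.1 × 39.6 = 439.56 mm·m/s
Outflow: F_out = 9.64 × 21.4 = 206.296 mm·m/s
Steady-state rate R = (F_in − F_out)/L = (439.56 − 206.296) / 188000 m = 1.241e-03 mm/s.
R = 1.241e-03 × 3600 × 24 = 107 mm/day.

R ≈ 107 mm/day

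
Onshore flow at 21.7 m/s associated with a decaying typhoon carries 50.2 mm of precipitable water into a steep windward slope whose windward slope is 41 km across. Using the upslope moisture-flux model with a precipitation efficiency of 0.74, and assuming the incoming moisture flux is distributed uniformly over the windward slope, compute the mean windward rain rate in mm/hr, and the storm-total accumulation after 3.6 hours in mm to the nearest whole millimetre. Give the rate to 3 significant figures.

R ≈ 70.8 mm/hr; total ≈ 255 mm

Incoming column moisture flux per unit ridge length: F = V × PW = 21.7 × 50.2 = 1089.34 mm·m/s.
Spread over the 41 km slope with efficiency ε = 0.74: R = ε·F/W = 0.74 × 1089.34 / 41000 m = 1.966e-02 mm/s.
R = 1.966e-02 × 3600 = 70.8 mm/hr.
Over 3.6 h: total = 70.8 × 3.6 = 254.88 ≈ 255 mm.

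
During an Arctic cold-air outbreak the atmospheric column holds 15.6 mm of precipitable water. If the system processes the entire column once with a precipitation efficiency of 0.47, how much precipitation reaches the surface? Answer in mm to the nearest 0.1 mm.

Precipitation = ε × PW = 0.47 × 15.6 = 7.3 mm.

precipitation ≈ 7.3 mm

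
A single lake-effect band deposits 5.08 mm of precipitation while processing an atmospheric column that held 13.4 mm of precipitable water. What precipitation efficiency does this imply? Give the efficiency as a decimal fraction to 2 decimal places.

ε = precipitation / PW = 5.08 / 13.4 = 0.38.

ε ≈ 0.38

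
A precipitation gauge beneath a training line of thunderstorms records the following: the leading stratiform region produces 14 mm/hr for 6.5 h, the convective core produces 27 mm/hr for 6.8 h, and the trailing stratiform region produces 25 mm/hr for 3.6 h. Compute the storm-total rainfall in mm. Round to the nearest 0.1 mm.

Total = Σ Rᵢ Δtᵢ = 14 × 6.5 + 27 × 6.8 + 25 × 3.6
      = 91 + 183.6 + 90 = 364.6 mm.

total ≈ 364.6 mm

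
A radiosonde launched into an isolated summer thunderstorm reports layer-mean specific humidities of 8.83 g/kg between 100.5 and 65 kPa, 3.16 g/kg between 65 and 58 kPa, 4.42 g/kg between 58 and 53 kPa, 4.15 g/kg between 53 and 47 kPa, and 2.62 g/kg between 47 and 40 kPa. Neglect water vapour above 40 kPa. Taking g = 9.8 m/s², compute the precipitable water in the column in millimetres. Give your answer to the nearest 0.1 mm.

Precipitable water is the column-integrated vapour mass per unit area: PW = (1/g) Σ q̄ Δp, with q in kg/kg and Δp in Pa (1 kg/m² of water = 1 mm).
Layer 100.5–65 kPa: Δp = 355 hPa = 35500 Pa, q̄ = 0.00883 kg/kg → 0.00883 × 35500 / 9.8 = 31.99 mm
Layer 65–58 kPa: Δp = 70 hPa = 7000 Pa, q̄ = 0.00316 kg/kg → 0.00316 × 7000 / 9.8 = 2.26 mm
Layer 58–53 kPa: Δp = 50 hPa = 5000 Pa, q̄ = 0.00442 kg/kg → 0.00442 × 5000 / 9.8 = 2.26 mm
Layer 53–47 kPa: Δp = 60 hPa = 6000 Pa, q̄ = 0.00415 kg/kg → 0.00415 × 6000 / 9.8 = 2.54 mm
Layer 47–40 kPa: Δp = 70 hPa = 7000 Pa, q̄ = 0.00262 kg/kg → 0.00262 × 7000 / 9.8 = 1.87 mm
PW = 31.99 + 2.26 + 2.26 + 2.54 + 1.87 = 40.92 ≈ 40.9 mm.

PW ≈ 40.9 mm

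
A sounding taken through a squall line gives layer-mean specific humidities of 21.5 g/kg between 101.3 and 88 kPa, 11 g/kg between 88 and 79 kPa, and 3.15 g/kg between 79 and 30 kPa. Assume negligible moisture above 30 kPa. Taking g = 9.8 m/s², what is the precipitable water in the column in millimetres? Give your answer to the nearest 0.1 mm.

PW ≈ 55.0 mm

Precipitable water is the column-integrated vapour mass per unit area: PW = (1/g) Σ q̄ Δp, with q in kg/kg and Δp in Pa (1 kg/m² of water = 1 mm).
Layer 101.3–88 kPa: Δp = 133 hPa = 13300 Pa, q̄ = 0.0215 kg/kg → 0.0215 × 13300 / 9.8 = 29.18 mm
Layer 88–79 kPa: Δp = 90 hPa = 9000 Pa, q̄ = 0.011 kg/kg → 0.011 × 9000 / 9.8 = 10.10 mm
Layer 79–30 kPa: Δp = 490 hPa = 49000 Pa, q̄ = 0.00315 kg/kg → 0.00315 × 49000 / 9.8 = 15.75 mm
PW = 29.18 + 10.10 + 15.75 = 55.03 ≈ 55.0 mm.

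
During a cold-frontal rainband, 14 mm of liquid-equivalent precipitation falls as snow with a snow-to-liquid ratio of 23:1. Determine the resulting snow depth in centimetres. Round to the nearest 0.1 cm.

snow depth ≈ 32.2 cm

Snow depth = liquid × ratio = 14 mm × 23 = 322 mm = 32.2 cm.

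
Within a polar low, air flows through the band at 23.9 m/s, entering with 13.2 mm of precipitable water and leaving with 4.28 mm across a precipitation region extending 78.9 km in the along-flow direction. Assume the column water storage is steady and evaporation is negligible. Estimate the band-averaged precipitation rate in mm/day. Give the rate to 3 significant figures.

Column moisture flux per unit crosswind length is F = V × PW.
Inflow: F_in = 23.9 × 13.2 = 315.48 mm·m/s
Outflow: F_out = 23.9 × 4.28 = 102.292 mm·m/s
Steady-state rate R = (F_in − F_out)/L = (315.48 − 102.292) / 78900 m = 2.702e-03 mm/s.
R = 2.702e-03 × 3600 × 24 = 233 mm/day.

R ≈ 233 mm/day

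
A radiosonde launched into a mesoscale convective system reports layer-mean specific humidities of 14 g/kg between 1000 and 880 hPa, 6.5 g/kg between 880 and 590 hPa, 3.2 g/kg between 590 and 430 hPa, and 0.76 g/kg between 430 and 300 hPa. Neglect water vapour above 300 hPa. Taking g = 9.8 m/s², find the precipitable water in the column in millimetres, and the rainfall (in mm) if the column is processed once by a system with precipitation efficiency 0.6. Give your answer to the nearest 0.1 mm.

PW ≈ 42.6 mm; rainfall ≈ 25.6 mm

Precipitable water is the column-integrated vapour mass per unit area: PW = (1/g) Σ q̄ Δp, with q in kg/kg and Δp in Pa (1 kg/m² of water = 1 mm).
Layer 1000–880 hPa: Δp = 120 hPa = 12000 Pa, q̄ = 0.014 kg/kg → 0.014 × 12000 / 9.8 = 17.14 mm
Layer 880–590 hPa: Δp = 290 hPa = 29000 Pa, q̄ = 0.0065 kg/kg → 0.0065 × 29000 / 9.8 = 19.23 mm
Layer 590–430 hPa: Δp = 160 hPa = 16000 Pa, q̄ = 0.0032 kg/kg → 0.0032 × 16000 / 9.8 = 5.22 mm
Layer 430–300 hPa: Δp = 130 hPa = 13000 Pa, q̄ = 0.00076 kg/kg → 0.00076 × 13000 / 9.8 = 1.01 mm
PW = 17.14 + 19.23 + 5.22 + 1.01 = 42.60 ≈ 42.6 mm.
Rainfall = ε × PW = 0.6 × 42.6 = 25.6 mm.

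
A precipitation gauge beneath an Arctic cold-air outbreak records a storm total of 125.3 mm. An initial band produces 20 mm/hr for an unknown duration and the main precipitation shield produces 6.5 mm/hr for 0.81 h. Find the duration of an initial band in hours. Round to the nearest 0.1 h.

Known phases: 6.5 × 0.81 = 5.265 mm.
Remaining depth = 125.3 − 5.265 = 120.035 mm.
Duration = 120.035 / 20 = 6.0 h.

duration ≈ 6.0 h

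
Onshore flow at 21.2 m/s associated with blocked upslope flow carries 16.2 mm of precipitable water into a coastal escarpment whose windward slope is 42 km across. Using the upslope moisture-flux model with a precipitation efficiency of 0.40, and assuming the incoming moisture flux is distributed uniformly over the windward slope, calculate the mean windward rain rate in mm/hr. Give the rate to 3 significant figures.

Incoming column moisture flux per unit ridge length: F = V × PW = 21.2 × 16.2 = 343.44 mm·m/s.
Spread over the 42 km slope with efficiency ε = 0.40: R = ε·F/W = 0.40 × 343.44 / 42000 m = 3.271e-03 mm/s.
R = 3.271e-03 × 3600 = 11.8 mm/hr.

R ≈ 11.8 mm/hr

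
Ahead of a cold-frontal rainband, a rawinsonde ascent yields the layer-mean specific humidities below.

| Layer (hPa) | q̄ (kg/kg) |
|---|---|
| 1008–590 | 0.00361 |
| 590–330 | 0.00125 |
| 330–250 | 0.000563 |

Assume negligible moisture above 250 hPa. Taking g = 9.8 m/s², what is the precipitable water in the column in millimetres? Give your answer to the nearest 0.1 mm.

PW ≈ 19.2 mm

Precipitable water is the column-integrated vapour mass per unit area: PW = (1/g) Σ q̄ Δp, with q in kg/kg and Δp in Pa (1 kg/m² of water = 1 mm).
Layer 1008–590 hPa: Δp = 418 hPa = 41800 Pa, q̄ = 0.00361 kg/kg → 0.00361 × 41800 / 9.8 = 15.40 mm
Layer 590–330 hPa: Δp = 260 hPa = 26000 Pa, q̄ = 0.00125 kg/kg → 0.00125 × 26000 / 9.8 = 3.32 mm
Layer 330–250 hPa: Δp = 80 hPa = 8000 Pa, q̄ = 0.000563 kg/kg → 0.000563 × 8000 / 9.8 = 0.46 mm
PW = 15.40 + 3.32 + 0.46 = 19.18 ≈ 19.2 mm.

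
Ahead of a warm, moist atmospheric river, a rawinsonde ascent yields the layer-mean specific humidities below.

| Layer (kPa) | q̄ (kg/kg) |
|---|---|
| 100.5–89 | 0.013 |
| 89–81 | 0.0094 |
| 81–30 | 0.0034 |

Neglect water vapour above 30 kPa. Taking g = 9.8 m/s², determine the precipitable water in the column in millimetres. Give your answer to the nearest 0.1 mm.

PW ≈ 40.6 mm

Precipitable water is the column-integrated vapour mass per unit area: PW = (1/g) Σ q̄ Δp, with q in kg/kg and Δp in Pa (1 kg/m² of water = 1 mm).
Layer 100.5–89 kPa: Δp = 115 hPa = 11500 Pa, q̄ = 0.013 kg/kg → 0.013 × 11500 / 9.8 = 15.26 mm
Layer 89–81 kPa: Δp = 80 hPa = 8000 Pa, q̄ = 0.0094 kg/kg → 0.0094 × 8000 / 9.8 = 7.67 mm
Layer 81–30 kPa: Δp = 510 hPa = 51000 Pa, q̄ = 0.0034 kg/kg → 0.0034 × 51000 / 9.8 = 17.69 mm
PW = 15.26 + 7.67 + 17.69 = 40.62 ≈ 40.6 mm.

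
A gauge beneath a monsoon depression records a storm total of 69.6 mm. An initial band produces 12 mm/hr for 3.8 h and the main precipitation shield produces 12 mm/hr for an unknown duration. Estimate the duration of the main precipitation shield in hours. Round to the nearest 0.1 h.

duration ≈ 2.0 h

Known phases: 12 × 3.8 = 45.6 mm.
Remaining depth = 69.6 − 45.6 = 24 mm.
Duration = 24 / 12 = 2.0 h.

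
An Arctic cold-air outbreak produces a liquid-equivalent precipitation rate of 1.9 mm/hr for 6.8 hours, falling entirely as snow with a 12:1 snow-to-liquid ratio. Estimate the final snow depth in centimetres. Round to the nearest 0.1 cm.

Liquid-equivalent depth = 1.9 × 6.8 = 12.92 mm.
Snow depth = 12.92 mm × 12 = 155.04 mm = 15.5 cm.

snow depth ≈ 15.5 cm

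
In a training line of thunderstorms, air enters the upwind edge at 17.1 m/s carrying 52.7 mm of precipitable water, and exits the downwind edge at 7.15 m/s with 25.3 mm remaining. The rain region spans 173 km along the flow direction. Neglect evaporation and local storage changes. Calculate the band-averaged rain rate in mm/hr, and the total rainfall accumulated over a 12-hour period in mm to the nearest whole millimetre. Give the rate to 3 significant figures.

Column moisture flux per unit crosswind length is F = V × PW.
Inflow: F_in = 17.1 × 52.7 = 901.17 mm·m/s
Outflow: F_out = 7.15 × 25.3 = 180.895 mm·m/s
Steady-state rate R = (F_in − F_out)/L = (901.17 − 180.895) / 173000 m = 4.163e-03 mm/s.
R = 4.163e-03 × 3600 = 15.0 mm/hr.
Over 12 h: total = 15.0 × 12 = 180 mm.

R ≈ 15.0 mm/hr; total ≈ 180 mm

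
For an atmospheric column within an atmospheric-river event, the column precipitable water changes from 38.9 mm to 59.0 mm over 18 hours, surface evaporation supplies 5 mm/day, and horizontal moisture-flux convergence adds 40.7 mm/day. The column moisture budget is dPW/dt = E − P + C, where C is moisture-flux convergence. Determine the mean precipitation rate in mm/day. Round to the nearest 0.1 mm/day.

dPW/dt = (59.0 − 38.9) mm / (18/24 day) = +26.800 mm/day.
P = E + C − dPW/dt = 5 + (40.7) − (+26.800) = 18.9 mm/day.

P ≈ 18.9 mm/day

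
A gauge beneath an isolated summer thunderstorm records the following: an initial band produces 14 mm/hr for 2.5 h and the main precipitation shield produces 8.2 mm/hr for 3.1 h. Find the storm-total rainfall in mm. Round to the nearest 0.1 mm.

total ≈ 60.4 mm

Total = Σ Rᵢ Δtᵢ = 14 × 2.5 + 8.2 × 3.1
      = 35 + 25.42 = 60.4 mm.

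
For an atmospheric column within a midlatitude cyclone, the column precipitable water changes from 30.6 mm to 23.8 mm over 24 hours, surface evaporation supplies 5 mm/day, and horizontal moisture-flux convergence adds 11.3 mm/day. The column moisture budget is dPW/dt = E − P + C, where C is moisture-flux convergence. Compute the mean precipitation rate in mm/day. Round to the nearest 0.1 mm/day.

dPW/dt = (23.8 − 30.6) mm / (24/24 day) = -6.800 mm/day.
P = E + C − dPW/dt = 5 + (11.3) − (-6.800) = 23.1 mm/day.

P ≈ 23.1 mm/day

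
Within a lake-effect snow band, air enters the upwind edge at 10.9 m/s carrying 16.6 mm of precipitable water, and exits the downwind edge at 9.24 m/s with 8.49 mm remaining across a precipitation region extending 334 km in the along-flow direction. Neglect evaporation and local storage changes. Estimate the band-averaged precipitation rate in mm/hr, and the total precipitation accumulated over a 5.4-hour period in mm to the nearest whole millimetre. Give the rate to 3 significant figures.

R ≈ 1.10 mm/hr; total ≈ 6 mm

Column moisture flux per unit crosswind length is F = V × PW.
Inflow: F_in = 10.9 × 16.6 = 180.94 mm·m/s
Outflow: F_out = 9.24 × 8.49 = 78.4476 mm·m/s
Steady-state rate R = (F_in − F_out)/L = (180.94 − 78.4476) / 334000 m = 3.069e-04 mm/s.
R = 3.069e-04 × 3600 = 1.10 mm/hr.
Over 5.4 h: total = 1.10 × 5.4 = 5.94 ≈ 6 mm.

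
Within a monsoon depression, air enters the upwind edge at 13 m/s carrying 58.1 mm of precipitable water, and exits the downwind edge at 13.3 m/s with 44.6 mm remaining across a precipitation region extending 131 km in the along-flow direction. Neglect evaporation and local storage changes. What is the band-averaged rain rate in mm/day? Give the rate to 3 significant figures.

Column moisture flux per unit crosswind length is F = V × PW.
Inflow: F_in = 13 × 58.1 = 755.3 mm·m/s
Outflow: F_out = 13.3 × 44.6 = 593.18 mm·m/s
Steady-state rate R = (F_in − F_out)/L = (755.3 − 593.18) / 131000 m = 1.238e-03 mm/s.
R = 1.238e-03 × 3600 × 24 = 107 mm/day.

R ≈ 107 mm/day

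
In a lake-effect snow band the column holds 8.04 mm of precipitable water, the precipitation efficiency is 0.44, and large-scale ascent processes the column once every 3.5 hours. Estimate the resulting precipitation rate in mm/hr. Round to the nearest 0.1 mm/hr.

Each overturning extracts ε × PW = 0.44 × 8.04 = 3.5376 mm.
Rate = ε·PW / τ = 3.5376 / 3.5 h = 1.0 mm/hr.

R ≈ 1.0 mm/hr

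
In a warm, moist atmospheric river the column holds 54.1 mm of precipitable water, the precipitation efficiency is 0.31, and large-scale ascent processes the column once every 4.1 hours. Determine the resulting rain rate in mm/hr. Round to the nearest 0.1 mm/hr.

R ≈ 4.1 mm/hr

Each overturning extracts ε × PW = 0.31 × 54.1 = 16.771 mm.
Rate = ε·PW / τ = 16.771 / 4.1 h = 4.1 mm/hr.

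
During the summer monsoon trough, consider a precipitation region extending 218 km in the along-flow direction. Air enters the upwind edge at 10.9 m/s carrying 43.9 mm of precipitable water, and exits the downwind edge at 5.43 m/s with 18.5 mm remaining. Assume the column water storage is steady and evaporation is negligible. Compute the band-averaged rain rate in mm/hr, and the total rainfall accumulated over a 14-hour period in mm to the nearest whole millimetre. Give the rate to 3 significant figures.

Column moisture flux per unit crosswind length is F = V × PW.
Inflow: F_in = 10.9 × 43.9 = 478.51 mm·m/s
Outflow: F_out = 5.43 × 18.5 = 100.455 mm·m/s
Steady-state rate R = (F_in − F_out)/L = (478.51 − 100.455) / 218000 m = 1.734e-03 mm/s.
R = 1.734e-03 × 3600 = 6.24 mm/hr.
Over 14 h: total = 6.24 × 14 = 87.36 ≈ 87 mm.

R ≈ 6.24 mm/hr; total ≈ 87 mm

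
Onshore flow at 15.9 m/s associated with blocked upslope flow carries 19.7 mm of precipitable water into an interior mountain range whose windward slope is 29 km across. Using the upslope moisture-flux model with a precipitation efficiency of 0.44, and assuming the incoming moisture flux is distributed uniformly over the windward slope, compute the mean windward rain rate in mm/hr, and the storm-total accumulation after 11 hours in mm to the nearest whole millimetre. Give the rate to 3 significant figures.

R ≈ 17.1 mm/hr; total ≈ 188 mm

Incoming column moisture flux per unit ridge length: F = V × PW = 15.9 × 19.7 = 313.23 mm·m/s.
Spread over the 29 km slope with efficiency ε = 0.44: R = ε·F/W = 0.44 × 313.23 / 29000 m = 4.752e-03 mm/s.
R = 4.752e-03 × 3600 = 17.1 mm/hr.
Over 11 h: total = 17.1 × 11 = 188.1 ≈ 188 mm.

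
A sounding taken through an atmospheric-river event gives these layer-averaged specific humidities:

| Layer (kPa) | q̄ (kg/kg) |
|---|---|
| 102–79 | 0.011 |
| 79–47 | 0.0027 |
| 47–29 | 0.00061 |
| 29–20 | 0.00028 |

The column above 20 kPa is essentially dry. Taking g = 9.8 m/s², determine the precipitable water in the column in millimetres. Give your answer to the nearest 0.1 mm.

Precipitable water is the column-integrated vapour mass per unit area: PW = (1/g) Σ q̄ Δp, with q in kg/kg and Δp in Pa (1 kg/m² of water = 1 mm).
Layer 102–79 kPa: Δp = 230 hPa = 23000 Pa, q̄ = 0.011 kg/kg → 0.011 × 23000 / 9.8 = 25.82 mm
Layer 79–47 kPa: Δp = 320 hPa = 32000 Pa, q̄ = 0.0027 kg/kg → 0.0027 × 32000 / 9.8 = 8.82 mm
Layer 47–29 kPa: Δp = 180 hPa = 18000 Pa, q̄ = 0.00061 kg/kg → 0.00061 × 18000 / 9.8 = 1.12 mm
Layer 29–20 kPa: Δp = 90 hPa = 9000 Pa, q̄ = 0.00028 kg/kg → 0.00028 × 9000 / 9.8 = 0.26 mm
PW = 25.82 + 8.82 + 1.12 + 0.26 = 36.02 ≈ 36.0 mm.

PW ≈ 36.0 mm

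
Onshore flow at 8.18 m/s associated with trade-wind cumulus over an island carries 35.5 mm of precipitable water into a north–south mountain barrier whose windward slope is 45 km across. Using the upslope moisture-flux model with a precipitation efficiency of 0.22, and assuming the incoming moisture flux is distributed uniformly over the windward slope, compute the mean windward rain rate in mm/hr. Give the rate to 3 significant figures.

Incoming column moisture flux per unit ridge length: F = V × PW = 8.18 × 35.5 = 290.39 mm·m/s.
Spread over the 45 km slope with efficiency ε = 0.22: R = ε·F/W = 0.22 × 290.39 / 45000 m = 1.420e-03 mm/s.
R = 1.420e-03 × 3600 = 5.11 mm/hr.

R ≈ 5.11 mm/hr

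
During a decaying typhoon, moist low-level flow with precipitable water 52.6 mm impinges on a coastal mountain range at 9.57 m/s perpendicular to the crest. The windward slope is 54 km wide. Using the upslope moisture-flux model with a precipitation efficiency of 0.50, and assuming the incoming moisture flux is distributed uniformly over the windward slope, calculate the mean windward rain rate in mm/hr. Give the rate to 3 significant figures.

Incoming column moisture flux per unit ridge length: F = V × PW = 9.57 × 52.6 = 503.382 mm·m/s.
Spread over the 54 km slope with efficiency ε = 0.50: R = ε·F/W = 0.50 × 503.382 / 54000 m = 4.661e-03 mm/s.
R = 4.661e-03 × 3600 = 16.8 mm/hr.

R ≈ 16.8 mm/hr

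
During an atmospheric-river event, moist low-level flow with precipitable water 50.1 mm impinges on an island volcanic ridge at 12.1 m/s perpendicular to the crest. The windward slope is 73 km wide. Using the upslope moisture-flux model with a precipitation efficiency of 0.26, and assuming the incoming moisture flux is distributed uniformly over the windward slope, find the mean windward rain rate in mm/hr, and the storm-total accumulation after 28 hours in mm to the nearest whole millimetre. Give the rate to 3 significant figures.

Incoming column moisture flux per unit ridge length: F = V × PW = 12.1 × 50.1 = 606.21 mm·m/s.
Spread over the 73 km slope with efficiency ε = 0.26: R = ε·F/W = 0.26 × 606.21 / 73000 m = 2.159e-03 mm/s.
R = 2.159e-03 × 3600 = 7.77 mm/hr.
Over 28 h: total = 7.77 × 28 = 217.56 ≈ 218 mm.

R ≈ 7.77 mm/hr; total ≈ 218 mm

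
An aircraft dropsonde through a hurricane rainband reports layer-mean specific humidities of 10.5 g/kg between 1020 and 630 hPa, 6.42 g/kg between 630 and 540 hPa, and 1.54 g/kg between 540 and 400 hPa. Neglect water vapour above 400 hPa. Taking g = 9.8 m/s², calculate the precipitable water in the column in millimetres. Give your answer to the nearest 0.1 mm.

PW ≈ 49.9 mm

Precipitable water is the column-integrated vapour mass per unit area: PW = (1/g) Σ q̄ Δp, with q in kg/kg and Δp in Pa (1 kg/m² of water = 1 mm).
Layer 1020–630 hPa: Δp = 390 hPa = 39000 Pa, q̄ = 0.0105 kg/kg → 0.0105 × 39000 / 9.8 = 41.79 mm
Layer 630–540 hPa: Δp = 90 hPa = 9000 Pa, q̄ = 0.00642 kg/kg → 0.00642 × 9000 / 9.8 = 5.90 mm
Layer 540–400 hPa: Δp = 140 hPa = 14000 Pa, q̄ = 0.00154 kg/kg → 0.00154 × 14000 / 9.8 = 2.20 mm
PW = 41.79 + 5.90 + 2.20 = 49.89 ≈ 49.9 mm.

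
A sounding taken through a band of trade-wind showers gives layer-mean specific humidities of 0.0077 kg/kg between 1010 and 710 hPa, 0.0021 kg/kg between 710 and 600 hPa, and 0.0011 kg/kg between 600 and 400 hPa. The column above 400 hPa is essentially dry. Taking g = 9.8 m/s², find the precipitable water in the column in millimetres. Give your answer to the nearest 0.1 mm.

Precipitable water is the column-integrated vapour mass per unit area: PW = (1/g) Σ q̄ Δp, with q in kg/kg and Δp in Pa (1 kg/m² of water = 1 mm).
Layer 1010–710 hPa: Δp = 300 hPa = 30000 Pa, q̄ = 0.0077 kg/kg → 0.0077 × 30000 / 9.8 = 23.57 mm
Layer 710–600 hPa: Δp = 110 hPa = 11000 Pa, q̄ = 0.0021 kg/kg → 0.0021 × 11000 / 9.8 = 2.36 mm
Layer 600–400 hPa: Δp = 200 hPa = 20000 Pa, q̄ = 0.0011 kg/kg → 0.0011 × 20000 / 9.8 = 2.24 mm
PW = 23.57 + 2.36 + 2.24 = 28.17 ≈ 28.2 mm.

PW ≈ 28.2 mm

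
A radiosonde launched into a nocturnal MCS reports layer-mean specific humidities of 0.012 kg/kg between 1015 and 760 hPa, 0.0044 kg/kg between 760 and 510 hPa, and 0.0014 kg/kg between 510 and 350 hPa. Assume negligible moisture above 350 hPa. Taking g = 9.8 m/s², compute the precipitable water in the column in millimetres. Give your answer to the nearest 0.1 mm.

Precipitable water is the column-integrated vapour mass per unit area: PW = (1/g) Σ q̄ Δp, with q in kg/kg and Δp in Pa (1 kg/m² of water = 1 mm).
Layer 1015–760 hPa: Δp = 255 hPa = 25500 Pa, q̄ = 0.012 kg/kg → 0.012 × 25500 / 9.8 = 31.22 mm
Layer 760–510 hPa: Δp = 250 hPa = 25000 Pa, q̄ = 0.0044 kg/kg → 0.0044 × 25000 / 9.8 = 11.22 mm
Layer 510–350 hPa: Δp = 160 hPa = 16000 Pa, q̄ = 0.0014 kg/kg → 0.0014 × 16000 / 9.8 = 2.29 mm
PW = 31.22 + 11.22 + 2.29 = 44.73 ≈ 44.7 mm.

PW ≈ 44.7 mm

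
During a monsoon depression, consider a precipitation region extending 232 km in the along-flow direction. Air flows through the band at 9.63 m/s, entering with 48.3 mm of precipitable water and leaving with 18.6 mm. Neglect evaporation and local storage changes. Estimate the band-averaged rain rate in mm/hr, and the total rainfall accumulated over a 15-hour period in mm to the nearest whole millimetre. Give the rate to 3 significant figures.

R ≈ 4.44 mm/hr; total ≈ 67 mm

Column moisture flux per unit crosswind length is F = V × PW.
Inflow: F_in = 9.63 × 48.3 = 465.129 mm·m/s
Outflow: F_out = 9.63 × 18.6 = 179.118 mm·m/s
Steady-state rate R = (F_in − F_out)/L = (465.129 − 179.118) / 232000 m = 1.233e-03 mm/s.
R = 1.233e-03 × 3600 = 4.44 mm/hr.
Over 15 h: total = 4.44 × 15 = 66.6 ≈ 67 mm.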